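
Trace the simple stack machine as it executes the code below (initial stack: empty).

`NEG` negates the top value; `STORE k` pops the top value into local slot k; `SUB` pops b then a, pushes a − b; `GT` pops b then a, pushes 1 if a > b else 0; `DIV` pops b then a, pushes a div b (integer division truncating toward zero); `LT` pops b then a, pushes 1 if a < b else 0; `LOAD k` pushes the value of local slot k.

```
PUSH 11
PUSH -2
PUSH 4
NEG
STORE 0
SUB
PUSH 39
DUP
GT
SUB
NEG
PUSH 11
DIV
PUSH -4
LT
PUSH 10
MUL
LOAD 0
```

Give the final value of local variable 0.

PUSH 11 : [11]
PUSH -2 : [11, -2]
PUSH 4  : [11, -2, 4]
NEG     : [11, -2, -4]
STORE 0 : [11, -2]
SUB     : [13]
PUSH 39 : [13, 39]
DUP     : [13, 39, 39]
GT      : [13, 0]
SUB     : [13]
NEG     : [-13]
PUSH 11 : [-13, 11]
DIV     : [-1]
PUSH -4 : [-1, -4]
LT      : [0]
PUSH 10 : [0, 10]
MUL     : [0]
LOAD 0  : [0, -4]

-4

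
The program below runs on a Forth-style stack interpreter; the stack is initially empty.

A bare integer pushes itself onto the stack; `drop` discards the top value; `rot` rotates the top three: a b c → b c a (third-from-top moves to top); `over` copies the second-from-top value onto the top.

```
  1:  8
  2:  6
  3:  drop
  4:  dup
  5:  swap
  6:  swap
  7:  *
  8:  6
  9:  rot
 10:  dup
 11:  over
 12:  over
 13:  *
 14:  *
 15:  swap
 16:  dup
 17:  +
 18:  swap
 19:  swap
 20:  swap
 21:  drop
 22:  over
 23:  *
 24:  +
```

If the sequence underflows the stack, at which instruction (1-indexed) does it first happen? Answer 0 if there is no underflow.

8    -> [8]
6    -> [8, 6]
drop -> [8]
dup  -> [8, 8]
swap -> [8, 8]
swap -> [8, 8]
*    -> [64]
6    -> [64, 6]
rot  — needs 3 operands, stack has 2 → underflow

9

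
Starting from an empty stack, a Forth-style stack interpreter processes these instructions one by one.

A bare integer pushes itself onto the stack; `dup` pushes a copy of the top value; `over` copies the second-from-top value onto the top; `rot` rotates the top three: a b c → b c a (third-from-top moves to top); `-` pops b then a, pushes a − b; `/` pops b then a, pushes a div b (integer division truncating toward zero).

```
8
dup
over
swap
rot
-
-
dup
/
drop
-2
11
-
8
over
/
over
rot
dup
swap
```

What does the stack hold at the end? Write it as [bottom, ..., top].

8    -> [8]
dup  -> [8, 8]
over -> [8, 8, 8]
swap -> [8, 8, 8]
rot  -> [8, 8, 8]
-    -> [8, 0]
-    -> [8]
dup  -> [8, 8]
/    -> [1]
drop -> []
-2   -> [-2]
11   -> [-2, 11]
-    -> [-13]
8    -> [-13, 8]
over -> [-13, 8, -13]
/    -> [-13, 0]
over -> [-13, 0, -13]
rot  -> [0, -13, -13]
dup  -> [0, -13, -13, -13]
swap -> [0, -13, -13, -13]

[0, -13, -13, -13]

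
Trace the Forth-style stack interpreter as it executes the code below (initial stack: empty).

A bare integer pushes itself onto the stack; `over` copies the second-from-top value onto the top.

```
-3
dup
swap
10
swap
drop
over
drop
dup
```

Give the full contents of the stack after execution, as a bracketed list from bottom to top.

[-3, 10, 10]

-3   : [-3]
dup  : [-3, -3]
swap : [-3, -3]
10   : [-3, -3, 10]
swap : [-3, 10, -3]
drop : [-3, 10]
over : [-3, 10, -3]
drop : [-3, 10]
dup  : [-3, 10, 10]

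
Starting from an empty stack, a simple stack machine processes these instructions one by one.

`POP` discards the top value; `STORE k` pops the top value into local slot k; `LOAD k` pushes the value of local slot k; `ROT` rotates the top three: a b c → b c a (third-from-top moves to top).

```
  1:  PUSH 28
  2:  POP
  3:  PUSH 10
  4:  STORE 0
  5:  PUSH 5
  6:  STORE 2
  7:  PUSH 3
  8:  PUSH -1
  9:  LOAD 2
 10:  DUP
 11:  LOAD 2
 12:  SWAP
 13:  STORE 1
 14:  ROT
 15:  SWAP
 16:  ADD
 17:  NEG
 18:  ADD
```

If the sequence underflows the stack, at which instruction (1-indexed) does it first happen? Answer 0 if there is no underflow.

0

PUSH 28 -> [28]
POP     -> []
PUSH 10 -> [10]
STORE 0 -> []
PUSH 5  -> [5]
STORE 2 -> []
PUSH 3  -> [3]
PUSH -1 -> [3, -1]
LOAD 2  -> [3, -1, 5]
DUP     -> [3, -1, 5, 5]
LOAD 2  -> [3, -1, 5, 5, 5]
SWAP    -> [3, -1, 5, 5, 5]
STORE 1 -> [3, -1, 5, 5]
ROT     -> [3, 5, 5, -1]
SWAP    -> [3, 5, -1, 5]
ADD     -> [3, 5, 4]
NEG     -> [3, 5, -4]
ADD     -> [3, 1]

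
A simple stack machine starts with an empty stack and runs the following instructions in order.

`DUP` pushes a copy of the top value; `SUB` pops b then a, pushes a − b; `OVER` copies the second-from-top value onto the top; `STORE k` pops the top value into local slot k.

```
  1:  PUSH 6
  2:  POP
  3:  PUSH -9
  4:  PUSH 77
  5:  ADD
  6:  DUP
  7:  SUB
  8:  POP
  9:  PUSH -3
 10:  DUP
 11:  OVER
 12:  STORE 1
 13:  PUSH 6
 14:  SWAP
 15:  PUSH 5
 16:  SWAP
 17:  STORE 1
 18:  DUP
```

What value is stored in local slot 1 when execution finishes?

PUSH 6  → [6]
POP     → []
PUSH -9 → [-9]
PUSH 77 → [-9, 77]
ADD     → [68]
DUP     → [68, 68]
SUB     → [0]
POP     → []
PUSH -3 → [-3]
DUP     → [-3, -3]
OVER    → [-3, -3, -3]
STORE 1 → [-3, -3]
PUSH 6  → [-3, -3, 6]
SWAP    → [-3, 6, -3]
PUSH 5  → [-3, 6, -3, 5]
SWAP    → [-3, 6, 5, -3]
STORE 1 → [-3, 6, 5]
DUP     → [-3, 6, 5, 5]

-3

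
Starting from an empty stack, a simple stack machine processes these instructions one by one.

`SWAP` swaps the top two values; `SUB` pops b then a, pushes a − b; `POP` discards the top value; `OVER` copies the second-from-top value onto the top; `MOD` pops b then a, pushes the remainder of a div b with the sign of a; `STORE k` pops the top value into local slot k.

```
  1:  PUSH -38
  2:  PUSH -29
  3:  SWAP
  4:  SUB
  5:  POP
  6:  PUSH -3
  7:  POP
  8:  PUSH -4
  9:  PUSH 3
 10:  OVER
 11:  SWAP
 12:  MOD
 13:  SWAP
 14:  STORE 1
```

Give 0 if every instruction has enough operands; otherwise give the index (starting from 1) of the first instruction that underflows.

PUSH -38 : [-38]
PUSH -29 : [-38, -29]
SWAP     : [-29, -38]
SUB      : [9]
POP      : []
PUSH -3  : [-3]
POP      : []
PUSH -4  : [-4]
PUSH 3   : [-4, 3]
OVER     : [-4, 3, -4]
SWAP     : [-4, -4, 3]
MOD      : [-4, -1]
SWAP     : [-1, -4]
STORE 1  : [-1]

0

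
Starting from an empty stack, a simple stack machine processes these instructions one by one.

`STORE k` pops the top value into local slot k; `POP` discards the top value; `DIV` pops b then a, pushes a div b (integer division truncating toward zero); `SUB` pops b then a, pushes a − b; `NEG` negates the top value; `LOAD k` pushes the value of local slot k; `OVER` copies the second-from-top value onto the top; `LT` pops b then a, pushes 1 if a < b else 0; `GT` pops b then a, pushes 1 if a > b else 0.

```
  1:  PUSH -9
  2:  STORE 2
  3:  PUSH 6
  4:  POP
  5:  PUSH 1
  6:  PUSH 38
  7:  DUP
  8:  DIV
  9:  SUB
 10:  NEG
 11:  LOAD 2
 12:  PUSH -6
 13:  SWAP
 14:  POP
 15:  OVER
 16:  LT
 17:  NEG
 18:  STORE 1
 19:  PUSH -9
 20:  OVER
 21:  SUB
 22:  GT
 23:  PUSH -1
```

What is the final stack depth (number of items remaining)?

PUSH -9 → -9
STORE 2 → (empty)
PUSH 6  → 6
POP     → (empty)
PUSH 1  → 1
PUSH 38 → 1 38
DUP     → 1 38 38
DIV     → 1 1
SUB     → 0
NEG     → 0
LOAD 2  → 0 -9
PUSH -6 → 0 -9 -6
SWAP    → 0 -6 -9
POP     → 0 -6
OVER    → 0 -6 0
LT      → 0 1
NEG     → 0 -1
STORE 1 → 0
PUSH -9 → 0 -9
OVER    → 0 -9 0
SUB     → 0 -9
GT      → 1
PUSH -1 → 1 -1

2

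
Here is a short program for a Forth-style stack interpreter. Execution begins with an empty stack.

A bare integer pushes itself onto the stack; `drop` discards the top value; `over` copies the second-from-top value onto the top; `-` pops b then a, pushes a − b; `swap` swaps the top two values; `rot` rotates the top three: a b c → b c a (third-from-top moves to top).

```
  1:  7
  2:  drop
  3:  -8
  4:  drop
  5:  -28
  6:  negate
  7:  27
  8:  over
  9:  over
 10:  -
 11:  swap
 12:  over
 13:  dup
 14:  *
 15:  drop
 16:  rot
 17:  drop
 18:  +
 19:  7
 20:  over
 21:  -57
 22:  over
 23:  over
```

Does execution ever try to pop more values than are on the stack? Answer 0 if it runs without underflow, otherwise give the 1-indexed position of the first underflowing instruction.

7      -> 7
drop   -> (empty)
-8     -> -8
drop   -> (empty)
-28    -> -28
negate -> 28
27     -> 28 27
over   -> 28 27 28
over   -> 28 27 28 27
-      -> 28 27 1
swap   -> 28 1 27
over   -> 28 1 27 1
dup    -> 28 1 27 1 1
*      -> 28 1 27 1
drop   -> 28 1 27
rot    -> 1 27 28
drop   -> 1 27
+      -> 28
7      -> 28 7
over   -> 28 7 28
-57    -> 28 7 28 -57
over   -> 28 7 28 -57 28
over   -> 28 7 28 -57 28 -57

0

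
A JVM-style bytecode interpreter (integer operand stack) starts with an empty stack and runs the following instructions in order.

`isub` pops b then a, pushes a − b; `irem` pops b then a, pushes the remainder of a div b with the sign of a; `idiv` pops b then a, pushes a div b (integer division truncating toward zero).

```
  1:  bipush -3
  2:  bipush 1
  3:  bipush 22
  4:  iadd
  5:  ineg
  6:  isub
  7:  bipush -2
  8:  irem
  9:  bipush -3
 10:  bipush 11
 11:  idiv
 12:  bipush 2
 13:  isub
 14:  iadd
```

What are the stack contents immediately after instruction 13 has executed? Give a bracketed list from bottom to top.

bipush -3 : [-3]
bipush 1  : [-3, 1]
bipush 22 : [-3, 1, 22]
iadd      : [-3, 23]
ineg      : [-3, -23]
isub      : [20]
bipush -2 : [20, -2]
irem      : [0]
bipush -3 : [0, -3]
bipush 11 : [0, -3, 11]
idiv      : [0, 0]
bipush 2  : [0, 0, 2]
isub      : [0, -2]

[0, -2]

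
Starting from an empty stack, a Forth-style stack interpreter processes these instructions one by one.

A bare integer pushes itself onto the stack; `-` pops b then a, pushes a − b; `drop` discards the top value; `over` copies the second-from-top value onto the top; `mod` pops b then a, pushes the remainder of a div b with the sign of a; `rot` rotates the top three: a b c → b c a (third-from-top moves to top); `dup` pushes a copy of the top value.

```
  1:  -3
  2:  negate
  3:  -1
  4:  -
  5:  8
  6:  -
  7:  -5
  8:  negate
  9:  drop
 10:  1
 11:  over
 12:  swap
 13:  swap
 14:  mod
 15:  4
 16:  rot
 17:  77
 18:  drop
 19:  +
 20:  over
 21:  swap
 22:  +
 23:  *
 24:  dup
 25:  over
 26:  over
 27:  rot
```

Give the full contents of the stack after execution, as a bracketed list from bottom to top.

-3     : -3
negate : 3
-1     : 3 -1
-      : 4
8      : 4 8
-      : -4
-5     : -4 -5
negate : -4 5
drop   : -4
1      : -4 1
over   : -4 1 -4
swap   : -4 -4 1
swap   : -4 1 -4
mod    : -4 1
4      : -4 1 4
rot    : 1 4 -4
77     : 1 4 -4 77
drop   : 1 4 -4
+      : 1 0
over   : 1 0 1
swap   : 1 1 0
+      : 1 1
*      : 1
dup    : 1 1
over   : 1 1 1
over   : 1 1 1 1
rot    : 1 1 1 1

[1, 1, 1, 1]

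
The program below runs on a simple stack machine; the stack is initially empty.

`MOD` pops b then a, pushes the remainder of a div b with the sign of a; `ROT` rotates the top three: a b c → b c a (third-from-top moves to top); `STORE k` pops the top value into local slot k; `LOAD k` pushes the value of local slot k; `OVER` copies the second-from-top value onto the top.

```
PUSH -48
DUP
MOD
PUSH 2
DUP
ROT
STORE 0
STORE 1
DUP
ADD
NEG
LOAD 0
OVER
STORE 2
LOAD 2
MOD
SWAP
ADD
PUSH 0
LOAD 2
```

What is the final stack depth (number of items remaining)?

3

PUSH -48 → -48
DUP      → -48 -48
MOD      → 0
PUSH 2   → 0 2
DUP      → 0 2 2
ROT      → 2 2 0
STORE 0  → 2 2
STORE 1  → 2
DUP      → 2 2
ADD      → 4
NEG      → -4
LOAD 0   → -4 0
OVER     → -4 0 -4
STORE 2  → -4 0
LOAD 2   → -4 0 -4
MOD      → -4 0
SWAP     → 0 -4
ADD      → -4
PUSH 0   → -4 0
LOAD 2   → -4 0 -4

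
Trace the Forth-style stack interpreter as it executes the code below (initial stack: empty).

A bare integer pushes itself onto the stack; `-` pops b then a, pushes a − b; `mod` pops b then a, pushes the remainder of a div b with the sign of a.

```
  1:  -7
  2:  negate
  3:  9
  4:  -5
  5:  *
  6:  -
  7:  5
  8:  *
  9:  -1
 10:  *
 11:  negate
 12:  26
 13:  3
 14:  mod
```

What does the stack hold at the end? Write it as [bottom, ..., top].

-7     → -7
negate → 7
9      → 7 9
-5     → 7 9 -5
*      → 7 -45
-      → 52
5      → 52 5
*      → 260
-1     → 260 -1
*      → -260
negate → 260
26     → 260 26
3      → 260 26 3
mod    → 260 2

[260, 2]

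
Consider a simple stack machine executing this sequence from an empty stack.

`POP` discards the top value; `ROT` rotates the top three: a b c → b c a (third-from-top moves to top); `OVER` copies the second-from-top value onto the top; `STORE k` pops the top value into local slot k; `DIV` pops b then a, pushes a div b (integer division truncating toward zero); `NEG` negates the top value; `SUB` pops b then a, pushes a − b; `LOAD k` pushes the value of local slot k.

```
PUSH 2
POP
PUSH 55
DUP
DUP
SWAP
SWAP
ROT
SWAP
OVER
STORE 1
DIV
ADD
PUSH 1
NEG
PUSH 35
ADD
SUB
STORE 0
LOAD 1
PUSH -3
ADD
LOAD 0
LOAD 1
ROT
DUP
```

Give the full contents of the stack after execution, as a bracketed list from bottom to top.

[22, 55, 52, 52]

PUSH 2   2
POP      (empty)
PUSH 55  55
DUP      55 55
DUP      55 55 55
SWAP     55 55 55
SWAP     55 55 55
ROT      55 55 55
SWAP     55 55 55
OVER     55 55 55 55
STORE 1  55 55 55
DIV      55 1
ADD      56
PUSH 1   56 1
NEG      56 -1
PUSH 35  56 -1 35
ADD      56 34
SUB      22
STORE 0  (empty)
LOAD 1   55
PUSH -3  55 -3
ADD      52
LOAD 0   52 22
LOAD 1   52 22 55
ROT      22 55 52
DUP      22 55 52 52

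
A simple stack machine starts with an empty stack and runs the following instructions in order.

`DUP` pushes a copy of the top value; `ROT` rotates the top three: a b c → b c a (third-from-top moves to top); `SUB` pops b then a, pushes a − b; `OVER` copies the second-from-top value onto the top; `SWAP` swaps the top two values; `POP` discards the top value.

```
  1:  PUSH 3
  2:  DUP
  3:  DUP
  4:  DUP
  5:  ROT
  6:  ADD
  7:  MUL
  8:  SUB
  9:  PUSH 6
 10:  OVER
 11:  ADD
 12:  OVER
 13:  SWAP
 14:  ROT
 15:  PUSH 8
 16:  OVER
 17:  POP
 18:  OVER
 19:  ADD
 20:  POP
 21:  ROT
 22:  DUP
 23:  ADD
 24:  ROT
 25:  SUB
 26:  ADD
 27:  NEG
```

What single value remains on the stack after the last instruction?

36

PUSH 3 : 3
DUP    : 3 3
DUP    : 3 3 3
DUP    : 3 3 3 3
ROT    : 3 3 3 3
ADD    : 3 3 6
MUL    : 3 18
SUB    : -15
PUSH 6 : -15 6
OVER   : -15 6 -15
ADD    : -15 -9
OVER   : -15 -9 -15
SWAP   : -15 -15 -9
ROT    : -15 -9 -15
PUSH 8 : -15 -9 -15 8
OVER   : -15 -9 -15 8 -15
POP    : -15 -9 -15 8
OVER   : -15 -9 -15 8 -15
ADD    : -15 -9 -15 -7
POP    : -15 -9 -15
ROT    : -9 -15 -15
DUP    : -9 -15 -15 -15
ADD    : -9 -15 -30
ROT    : -15 -30 -9
SUB    : -15 -21
ADD    : -36
NEG    : 36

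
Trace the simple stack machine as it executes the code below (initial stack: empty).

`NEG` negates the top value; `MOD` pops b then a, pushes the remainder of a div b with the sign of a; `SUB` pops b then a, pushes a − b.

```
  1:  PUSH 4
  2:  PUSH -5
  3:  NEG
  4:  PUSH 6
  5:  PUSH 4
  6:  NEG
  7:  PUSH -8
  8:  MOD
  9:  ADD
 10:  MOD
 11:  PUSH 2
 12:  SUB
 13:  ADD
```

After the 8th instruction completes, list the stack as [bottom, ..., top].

[4, 5, 6, -4]

PUSH 4   [4]
PUSH -5  [4, -5]
NEG      [4, 5]
PUSH 6   [4, 5, 6]
PUSH 4   [4, 5, 6, 4]
NEG      [4, 5, 6, -4]
PUSH -8  [4, 5, 6, -4, -8]
MOD      [4, 5, 6, -4]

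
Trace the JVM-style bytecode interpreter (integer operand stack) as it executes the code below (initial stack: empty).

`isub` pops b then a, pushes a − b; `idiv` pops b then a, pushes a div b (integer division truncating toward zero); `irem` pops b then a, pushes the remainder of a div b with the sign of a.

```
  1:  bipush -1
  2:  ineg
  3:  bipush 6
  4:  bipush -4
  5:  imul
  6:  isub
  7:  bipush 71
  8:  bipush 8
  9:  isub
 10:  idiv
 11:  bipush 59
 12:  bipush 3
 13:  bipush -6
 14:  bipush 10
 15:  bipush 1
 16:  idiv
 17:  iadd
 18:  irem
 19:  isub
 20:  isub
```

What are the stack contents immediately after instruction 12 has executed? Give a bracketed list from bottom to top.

[0, 59, 3]

bipush -1 → [-1]
ineg      → [1]
bipush 6  → [1, 6]
bipush -4 → [1, 6, -4]
imul      → [1, -24]
isub      → [25]
bipush 71 → [25, 71]
bipush 8  → [25, 71, 8]
isub      → [25, 63]
idiv      → [0]
bipush 59 → [0, 59]
bipush 3  → [0, 59, 3]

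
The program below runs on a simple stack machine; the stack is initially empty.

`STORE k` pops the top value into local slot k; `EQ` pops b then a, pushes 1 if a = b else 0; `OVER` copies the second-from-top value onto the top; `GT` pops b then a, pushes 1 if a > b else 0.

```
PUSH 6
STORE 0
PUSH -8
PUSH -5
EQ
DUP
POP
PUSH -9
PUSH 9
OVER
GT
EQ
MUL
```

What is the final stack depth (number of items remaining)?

1

PUSH 6  -> 6
STORE 0 -> (empty)
PUSH -8 -> -8
PUSH -5 -> -8 -5
EQ      -> 0
DUP     -> 0 0
POP     -> 0
PUSH -9 -> 0 -9
PUSH 9  -> 0 -9 9
OVER    -> 0 -9 9 -9
GT      -> 0 -9 1
EQ      -> 0 0
MUL     -> 0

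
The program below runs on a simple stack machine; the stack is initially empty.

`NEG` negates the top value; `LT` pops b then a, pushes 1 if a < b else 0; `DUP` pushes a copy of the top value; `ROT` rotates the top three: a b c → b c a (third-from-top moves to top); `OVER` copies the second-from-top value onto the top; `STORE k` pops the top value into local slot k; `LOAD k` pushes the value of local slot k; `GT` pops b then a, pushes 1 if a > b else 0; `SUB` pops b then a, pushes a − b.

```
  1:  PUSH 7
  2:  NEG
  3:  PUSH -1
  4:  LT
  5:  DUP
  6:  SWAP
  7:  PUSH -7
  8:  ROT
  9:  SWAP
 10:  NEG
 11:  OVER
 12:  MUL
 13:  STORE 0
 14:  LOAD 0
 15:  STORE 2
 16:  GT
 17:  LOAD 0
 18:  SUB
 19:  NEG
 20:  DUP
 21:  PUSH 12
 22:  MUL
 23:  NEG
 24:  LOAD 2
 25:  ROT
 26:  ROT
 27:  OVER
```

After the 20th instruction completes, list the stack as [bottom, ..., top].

PUSH 7  → [7]
NEG     → [-7]
PUSH -1 → [-7, -1]
LT      → [1]
DUP     → [1, 1]
SWAP    → [1, 1]
PUSH -7 → [1, 1, -7]
ROT     → [1, -7, 1]
SWAP    → [1, 1, -7]
NEG     → [1, 1, 7]
OVER    → [1, 1, 7, 1]
MUL     → [1, 1, 7]
STORE 0 → [1, 1]
LOAD 0  → [1, 1, 7]
STORE 2 → [1, 1]
GT      → [0]
LOAD 0  → [0, 7]
SUB     → [-7]
NEG     → [7]
DUP     → [7, 7]

[7, 7]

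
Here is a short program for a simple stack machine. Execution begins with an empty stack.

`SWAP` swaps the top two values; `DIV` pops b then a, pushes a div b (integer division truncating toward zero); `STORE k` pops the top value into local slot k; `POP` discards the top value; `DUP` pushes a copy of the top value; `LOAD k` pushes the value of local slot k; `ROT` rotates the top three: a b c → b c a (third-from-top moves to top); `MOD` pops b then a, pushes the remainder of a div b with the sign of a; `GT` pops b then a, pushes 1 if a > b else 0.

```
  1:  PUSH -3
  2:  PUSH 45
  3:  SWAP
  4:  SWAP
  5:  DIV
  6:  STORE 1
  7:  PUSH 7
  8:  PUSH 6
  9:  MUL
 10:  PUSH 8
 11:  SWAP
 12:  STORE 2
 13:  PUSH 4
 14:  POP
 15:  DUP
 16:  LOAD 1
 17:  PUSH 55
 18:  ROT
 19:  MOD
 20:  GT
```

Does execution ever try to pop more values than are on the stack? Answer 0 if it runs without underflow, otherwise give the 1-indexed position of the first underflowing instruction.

0

PUSH -3 -> [-3]
PUSH 45 -> [-3, 45]
SWAP    -> [45, -3]
SWAP    -> [-3, 45]
DIV     -> [0]
STORE 1 -> []
PUSH 7  -> [7]
PUSH 6  -> [7, 6]
MUL     -> [42]
PUSH 8  -> [42, 8]
SWAP    -> [8, 42]
STORE 2 -> [8]
PUSH 4  -> [8, 4]
POP     -> [8]
DUP     -> [8, 8]
LOAD 1  -> [8, 8, 0]
PUSH 55 -> [8, 8, 0, 55]
ROT     -> [8, 0, 55, 8]
MOD     -> [8, 0, 7]
GT      -> [8, 0]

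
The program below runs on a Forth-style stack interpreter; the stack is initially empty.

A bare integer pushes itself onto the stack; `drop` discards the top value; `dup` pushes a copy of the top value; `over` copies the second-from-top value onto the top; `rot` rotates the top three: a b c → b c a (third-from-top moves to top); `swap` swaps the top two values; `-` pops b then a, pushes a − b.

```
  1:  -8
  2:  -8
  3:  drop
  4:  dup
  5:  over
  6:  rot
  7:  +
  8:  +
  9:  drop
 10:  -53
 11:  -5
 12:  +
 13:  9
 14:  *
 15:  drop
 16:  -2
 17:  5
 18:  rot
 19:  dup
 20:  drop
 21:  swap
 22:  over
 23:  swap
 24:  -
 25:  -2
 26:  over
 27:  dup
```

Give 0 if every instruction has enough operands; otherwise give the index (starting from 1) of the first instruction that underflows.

-8   : -8
-8   : -8 -8
drop : -8
dup  : -8 -8
over : -8 -8 -8
rot  : -8 -8 -8
+    : -8 -16
+    : -24
drop : (empty)
-53  : -53
-5   : -53 -5
+    : -58
9    : -58 9
*    : -522
drop : (empty)
-2   : -2
5    : -2 5
rot  — needs 3 operands, stack has 2 → underflow

18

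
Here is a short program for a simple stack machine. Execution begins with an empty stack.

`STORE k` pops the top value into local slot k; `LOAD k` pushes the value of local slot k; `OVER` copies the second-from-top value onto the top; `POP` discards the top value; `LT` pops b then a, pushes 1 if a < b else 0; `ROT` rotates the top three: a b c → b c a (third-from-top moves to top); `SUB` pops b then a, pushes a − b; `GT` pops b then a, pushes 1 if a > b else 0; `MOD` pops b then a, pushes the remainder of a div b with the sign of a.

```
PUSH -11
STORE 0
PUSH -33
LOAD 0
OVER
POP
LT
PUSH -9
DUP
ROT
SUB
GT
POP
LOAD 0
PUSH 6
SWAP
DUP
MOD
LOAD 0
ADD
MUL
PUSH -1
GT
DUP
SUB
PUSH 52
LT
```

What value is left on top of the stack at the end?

PUSH -11 → [-11]
STORE 0  → []
PUSH -33 → [-33]
LOAD 0   → [-33, -11]
OVER     → [-33, -11, -33]
POP      → [-33, -11]
LT       → [1]
PUSH -9  → [1, -9]
DUP      → [1, -9, -9]
ROT      → [-9, -9, 1]
SUB      → [-9, -10]
GT       → [1]
POP      → []
LOAD 0   → [-11]
PUSH 6   → [-11, 6]
SWAP     → [6, -11]
DUP      → [6, -11, -11]
MOD      → [6, 0]
LOAD 0   → [6, 0, -11]
ADD      → [6, -11]
MUL      → [-66]
PUSH -1  → [-66, -1]
GT       → [0]
DUP      → [0, 0]
SUB      → [0]
PUSH 52  → [0, 52]
LT       → [1]

1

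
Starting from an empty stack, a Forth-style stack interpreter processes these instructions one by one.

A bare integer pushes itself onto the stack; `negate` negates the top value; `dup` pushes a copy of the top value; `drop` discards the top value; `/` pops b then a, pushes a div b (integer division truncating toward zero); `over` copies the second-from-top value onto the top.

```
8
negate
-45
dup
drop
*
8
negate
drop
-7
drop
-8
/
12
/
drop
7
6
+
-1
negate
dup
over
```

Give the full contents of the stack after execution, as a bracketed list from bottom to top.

[13, 1, 1, 1]

8       8
negate  -8
-45     -8 -45
dup     -8 -45 -45
drop    -8 -45
*       360
8       360 8
negate  360 -8
drop    360
-7      360 -7
drop    360
-8      360 -8
/       -45
12      -45 12
/       -3
drop    (empty)
7       7
6       7 6
+       13
-1      13 -1
negate  13 1
dup     13 1 1
over    13 1 1 1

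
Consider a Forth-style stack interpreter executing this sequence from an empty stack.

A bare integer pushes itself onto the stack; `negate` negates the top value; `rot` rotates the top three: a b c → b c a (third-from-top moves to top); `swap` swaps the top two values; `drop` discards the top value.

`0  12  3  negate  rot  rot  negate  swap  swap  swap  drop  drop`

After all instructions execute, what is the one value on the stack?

-3

0      -> [0]
12     -> [0, 12]
3      -> [0, 12, 3]
negate -> [0, 12, -3]
rot    -> [12, -3, 0]
rot    -> [-3, 0, 12]
negate -> [-3, 0, -12]
swap   -> [-3, -12, 0]
swap   -> [-3, 0, -12]
swap   -> [-3, -12, 0]
drop   -> [-3, -12]
drop   -> [-3]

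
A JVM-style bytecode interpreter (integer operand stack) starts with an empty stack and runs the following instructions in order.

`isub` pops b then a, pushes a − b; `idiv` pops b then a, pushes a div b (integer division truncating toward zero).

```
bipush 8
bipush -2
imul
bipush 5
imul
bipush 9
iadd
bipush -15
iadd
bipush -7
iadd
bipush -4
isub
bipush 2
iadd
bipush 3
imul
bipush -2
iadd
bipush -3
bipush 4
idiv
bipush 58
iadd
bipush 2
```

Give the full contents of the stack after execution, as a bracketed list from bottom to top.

bipush 8    [8]
bipush -2   [8, -2]
imul        [-16]
bipush 5    [-16, 5]
imul        [-80]
bipush 9    [-80, 9]
iadd        [-71]
bipush -15  [-71, -15]
iadd        [-86]
bipush -7   [-86, -7]
iadd        [-93]
bipush -4   [-93, -4]
isub        [-89]
bipush 2    [-89, 2]
iadd        [-87]
bipush 3    [-87, 3]
imul        [-261]
bipush -2   [-261, -2]
iadd        [-263]
bipush -3   [-263, -3]
bipush 4    [-263, -3, 4]
idiv        [-263, 0]
bipush 58   [-263, 0, 58]
iadd        [-263, 58]
bipush 2    [-263, 58, 2]

[-263, 58, 2]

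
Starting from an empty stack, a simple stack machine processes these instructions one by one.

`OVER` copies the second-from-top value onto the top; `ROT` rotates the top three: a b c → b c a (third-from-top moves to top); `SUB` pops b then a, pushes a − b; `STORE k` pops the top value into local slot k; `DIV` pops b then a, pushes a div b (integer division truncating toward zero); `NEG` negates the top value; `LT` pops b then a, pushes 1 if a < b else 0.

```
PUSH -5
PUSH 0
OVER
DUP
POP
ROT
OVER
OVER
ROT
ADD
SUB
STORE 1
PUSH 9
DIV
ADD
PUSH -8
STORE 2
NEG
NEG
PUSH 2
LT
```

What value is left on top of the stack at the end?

1

PUSH -5 : -5
PUSH 0  : -5 0
OVER    : -5 0 -5
DUP     : -5 0 -5 -5
POP     : -5 0 -5
ROT     : 0 -5 -5
OVER    : 0 -5 -5 -5
OVER    : 0 -5 -5 -5 -5
ROT     : 0 -5 -5 -5 -5
ADD     : 0 -5 -5 -10
SUB     : 0 -5 5
STORE 1 : 0 -5
PUSH 9  : 0 -5 9
DIV     : 0 0
ADD     : 0
PUSH -8 : 0 -8
STORE 2 : 0
NEG     : 0
NEG     : 0
PUSH 2  : 0 2
LT      : 1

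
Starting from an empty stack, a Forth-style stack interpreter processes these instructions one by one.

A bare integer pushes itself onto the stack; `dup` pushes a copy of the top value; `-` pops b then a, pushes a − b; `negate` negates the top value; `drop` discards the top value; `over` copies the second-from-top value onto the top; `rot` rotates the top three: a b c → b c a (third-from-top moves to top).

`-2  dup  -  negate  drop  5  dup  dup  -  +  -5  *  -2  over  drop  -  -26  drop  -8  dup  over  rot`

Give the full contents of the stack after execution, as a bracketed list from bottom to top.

[-23, -8, -8, -8]

-2     → [-2]
dup    → [-2, -2]
-      → [0]
negate → [0]
drop   → []
5      → [5]
dup    → [5, 5]
dup    → [5, 5, 5]
-      → [5, 0]
+      → [5]
-5     → [5, -5]
*      → [-25]
-2     → [-25, -2]
over   → [-25, -2, -25]
drop   → [-25, -2]
-      → [-23]
-26    → [-23, -26]
drop   → [-23]
-8     → [-23, -8]
dup    → [-23, -8, -8]
over   → [-23, -8, -8, -8]
rot    → [-23, -8, -8, -8]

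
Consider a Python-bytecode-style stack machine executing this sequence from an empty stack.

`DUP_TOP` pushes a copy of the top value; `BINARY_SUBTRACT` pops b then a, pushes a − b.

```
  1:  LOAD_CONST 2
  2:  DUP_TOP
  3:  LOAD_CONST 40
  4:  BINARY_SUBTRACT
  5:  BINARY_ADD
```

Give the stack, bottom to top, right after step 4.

LOAD_CONST 2    → [2]
DUP_TOP         → [2, 2]
LOAD_CONST 40   → [2, 2, 40]
BINARY_SUBTRACT → [2, -38]

[2, -38]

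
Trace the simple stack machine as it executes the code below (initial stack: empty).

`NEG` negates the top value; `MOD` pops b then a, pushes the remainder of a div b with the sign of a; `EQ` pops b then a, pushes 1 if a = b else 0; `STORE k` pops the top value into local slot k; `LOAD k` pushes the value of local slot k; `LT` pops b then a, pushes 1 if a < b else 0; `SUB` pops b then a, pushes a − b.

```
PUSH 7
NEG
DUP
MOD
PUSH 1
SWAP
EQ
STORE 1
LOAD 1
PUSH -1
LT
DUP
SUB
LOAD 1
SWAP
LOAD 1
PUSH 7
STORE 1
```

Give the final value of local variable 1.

PUSH 7  → 7
NEG     → -7
DUP     → -7 -7
MOD     → 0
PUSH 1  → 0 1
SWAP    → 1 0
EQ      → 0
STORE 1 → (empty)
LOAD 1  → 0
PUSH -1 → 0 -1
LT      → 0
DUP     → 0 0
SUB     → 0
LOAD 1  → 0 0
SWAP    → 0 0
LOAD 1  → 0 0 0
PUSH 7  → 0 0 0 7
STORE 1 → 0 0 0

7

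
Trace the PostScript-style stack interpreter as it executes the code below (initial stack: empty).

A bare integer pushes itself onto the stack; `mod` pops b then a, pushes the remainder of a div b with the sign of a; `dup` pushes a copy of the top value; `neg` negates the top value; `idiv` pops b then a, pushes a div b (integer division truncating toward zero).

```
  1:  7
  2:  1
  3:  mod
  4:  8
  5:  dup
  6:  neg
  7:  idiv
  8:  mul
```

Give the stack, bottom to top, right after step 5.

7   -> 7
1   -> 7 1
mod -> 0
8   -> 0 8
dup -> 0 8 8

[0, 8, 8]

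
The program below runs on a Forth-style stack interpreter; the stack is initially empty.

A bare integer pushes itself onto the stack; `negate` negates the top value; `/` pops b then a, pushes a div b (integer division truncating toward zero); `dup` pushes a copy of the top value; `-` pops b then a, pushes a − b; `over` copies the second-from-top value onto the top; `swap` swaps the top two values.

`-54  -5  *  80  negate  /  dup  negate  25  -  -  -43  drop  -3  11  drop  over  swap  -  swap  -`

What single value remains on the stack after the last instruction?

3

-54    → [-54]
-5     → [-54, -5]
*      → [270]
80     → [270, 80]
negate → [270, -80]
/      → [-3]
dup    → [-3, -3]
negate → [-3, 3]
25     → [-3, 3, 25]
-      → [-3, -22]
-      → [19]
-43    → [19, -43]
drop   → [19]
-3     → [19, -3]
11     → [19, -3, 11]
drop   → [19, -3]
over   → [19, -3, 19]
swap   → [19, 19, -3]
-      → [19, 22]
swap   → [22, 19]
-      → [3]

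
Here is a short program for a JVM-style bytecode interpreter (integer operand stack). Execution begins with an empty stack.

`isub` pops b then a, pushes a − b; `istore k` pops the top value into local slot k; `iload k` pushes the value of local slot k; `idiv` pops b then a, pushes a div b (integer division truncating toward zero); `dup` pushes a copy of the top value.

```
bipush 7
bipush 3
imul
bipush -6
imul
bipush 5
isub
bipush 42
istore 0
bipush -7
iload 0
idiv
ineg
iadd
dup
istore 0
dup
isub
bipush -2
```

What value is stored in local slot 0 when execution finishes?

bipush 7   [7]
bipush 3   [7, 3]
imul       [21]
bipush -6  [21, -6]
imul       [-126]
bipush 5   [-126, 5]
isub       [-131]
bipush 42  [-131, 42]
istore 0   [-131]
bipush -7  [-131, -7]
iload 0    [-131, -7, 42]
idiv       [-131, 0]
ineg       [-131, 0]
iadd       [-131]
dup        [-131, -131]
istore 0   [-131]
dup        [-131, -131]
isub       [0]
bipush -2  [0, -2]

-131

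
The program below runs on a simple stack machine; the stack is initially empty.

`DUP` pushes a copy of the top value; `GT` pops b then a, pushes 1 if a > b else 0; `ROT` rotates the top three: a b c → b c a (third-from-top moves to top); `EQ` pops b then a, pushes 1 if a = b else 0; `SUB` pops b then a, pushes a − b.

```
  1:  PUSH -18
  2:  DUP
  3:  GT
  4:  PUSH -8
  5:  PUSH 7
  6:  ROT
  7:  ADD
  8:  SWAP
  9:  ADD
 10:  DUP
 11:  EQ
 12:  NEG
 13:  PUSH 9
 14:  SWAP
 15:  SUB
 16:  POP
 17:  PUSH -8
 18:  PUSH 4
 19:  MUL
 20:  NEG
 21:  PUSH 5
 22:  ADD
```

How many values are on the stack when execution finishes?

PUSH -18 -> -18
DUP      -> -18 -18
GT       -> 0
PUSH -8  -> 0 -8
PUSH 7   -> 0 -8 7
ROT      -> -8 7 0
ADD      -> -8 7
SWAP     -> 7 -8
ADD      -> -1
DUP      -> -1 -1
EQ       -> 1
NEG      -> -1
PUSH 9   -> -1 9
SWAP     -> 9 -1
SUB      -> 10
POP      -> (empty)
PUSH -8  -> -8
PUSH 4   -> -8 4
MUL      -> -32
NEG      -> 32
PUSH 5   -> 32 5
ADD      -> 37

1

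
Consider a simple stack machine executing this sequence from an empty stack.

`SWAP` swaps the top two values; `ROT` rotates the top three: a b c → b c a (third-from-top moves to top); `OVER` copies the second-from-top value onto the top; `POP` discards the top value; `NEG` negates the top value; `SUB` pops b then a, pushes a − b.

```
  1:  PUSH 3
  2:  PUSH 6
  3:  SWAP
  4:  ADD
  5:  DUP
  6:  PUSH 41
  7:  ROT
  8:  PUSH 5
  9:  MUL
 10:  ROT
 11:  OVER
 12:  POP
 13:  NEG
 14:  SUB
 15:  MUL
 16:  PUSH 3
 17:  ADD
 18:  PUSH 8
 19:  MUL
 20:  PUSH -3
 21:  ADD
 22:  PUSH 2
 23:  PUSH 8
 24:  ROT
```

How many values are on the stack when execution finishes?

3

PUSH 3   [3]
PUSH 6   [3, 6]
SWAP     [6, 3]
ADD      [9]
DUP      [9, 9]
PUSH 41  [9, 9, 41]
ROT      [9, 41, 9]
PUSH 5   [9, 41, 9, 5]
MUL      [9, 41, 45]
ROT      [41, 45, 9]
OVER     [41, 45, 9, 45]
POP      [41, 45, 9]
NEG      [41, 45, -9]
SUB      [41, 54]
MUL      [2214]
PUSH 3   [2214, 3]
ADD      [2217]
PUSH 8   [2217, 8]
MUL      [17736]
PUSH -3  [17736, -3]
ADD      [17733]
PUSH 2   [17733, 2]
PUSH 8   [17733, 2, 8]
ROT      [2, 8, 17733]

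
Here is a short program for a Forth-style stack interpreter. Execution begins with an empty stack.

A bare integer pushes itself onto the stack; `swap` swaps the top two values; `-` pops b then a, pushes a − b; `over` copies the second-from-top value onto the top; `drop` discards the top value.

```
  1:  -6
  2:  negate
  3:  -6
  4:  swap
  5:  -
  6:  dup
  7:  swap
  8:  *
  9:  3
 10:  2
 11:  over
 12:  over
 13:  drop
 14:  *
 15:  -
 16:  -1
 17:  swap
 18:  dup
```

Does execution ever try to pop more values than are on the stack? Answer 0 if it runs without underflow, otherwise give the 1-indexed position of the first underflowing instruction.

-6     → -6
negate → 6
-6     → 6 -6
swap   → -6 6
-      → -12
dup    → -12 -12
swap   → -12 -12
*      → 144
3      → 144 3
2      → 144 3 2
over   → 144 3 2 3
over   → 144 3 2 3 2
drop   → 144 3 2 3
*      → 144 3 6
-      → 144 -3
-1     → 144 -3 -1
swap   → 144 -1 -3
dup    → 144 -1 -3 -3

0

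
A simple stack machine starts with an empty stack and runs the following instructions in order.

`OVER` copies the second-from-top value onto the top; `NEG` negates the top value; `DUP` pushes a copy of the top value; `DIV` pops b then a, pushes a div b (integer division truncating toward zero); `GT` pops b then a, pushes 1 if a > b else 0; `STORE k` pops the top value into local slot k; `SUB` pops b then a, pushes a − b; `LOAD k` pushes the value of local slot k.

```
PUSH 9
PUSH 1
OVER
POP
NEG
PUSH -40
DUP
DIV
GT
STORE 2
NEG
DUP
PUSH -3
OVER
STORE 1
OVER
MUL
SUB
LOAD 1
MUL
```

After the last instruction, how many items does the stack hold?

PUSH 9    9
PUSH 1    9 1
OVER      9 1 9
POP       9 1
NEG       9 -1
PUSH -40  9 -1 -40
DUP       9 -1 -40 -40
DIV       9 -1 1
GT        9 0
STORE 2   9
NEG       -9
DUP       -9 -9
PUSH -3   -9 -9 -3
OVER      -9 -9 -3 -9
STORE 1   -9 -9 -3
OVER      -9 -9 -3 -9
MUL       -9 -9 27
SUB       -9 -36
LOAD 1    -9 -36 -9
MUL       -9 324

2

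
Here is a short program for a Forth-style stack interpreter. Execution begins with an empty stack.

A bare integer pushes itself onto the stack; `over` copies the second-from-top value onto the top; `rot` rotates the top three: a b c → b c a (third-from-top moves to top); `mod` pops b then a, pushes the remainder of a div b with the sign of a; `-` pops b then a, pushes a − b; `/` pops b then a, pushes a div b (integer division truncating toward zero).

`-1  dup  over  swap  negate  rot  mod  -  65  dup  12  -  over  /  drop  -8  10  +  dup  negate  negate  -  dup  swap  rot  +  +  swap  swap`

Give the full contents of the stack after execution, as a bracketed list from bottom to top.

-1     : [-1]
dup    : [-1, -1]
over   : [-1, -1, -1]
swap   : [-1, -1, -1]
negate : [-1, -1, 1]
rot    : [-1, 1, -1]
mod    : [-1, 0]
-      : [-1]
65     : [-1, 65]
dup    : [-1, 65, 65]
12     : [-1, 65, 65, 12]
-      : [-1, 65, 53]
over   : [-1, 65, 53, 65]
/      : [-1, 65, 0]
drop   : [-1, 65]
-8     : [-1, 65, -8]
10     : [-1, 65, -8, 10]
+      : [-1, 65, 2]
dup    : [-1, 65, 2, 2]
negate : [-1, 65, 2, -2]
negate : [-1, 65, 2, 2]
-      : [-1, 65, 0]
dup    : [-1, 65, 0, 0]
swap   : [-1, 65, 0, 0]
rot    : [-1, 0, 0, 65]
+      : [-1, 0, 65]
+      : [-1, 65]
swap   : [65, -1]
swap   : [-1, 65]

[-1, 65]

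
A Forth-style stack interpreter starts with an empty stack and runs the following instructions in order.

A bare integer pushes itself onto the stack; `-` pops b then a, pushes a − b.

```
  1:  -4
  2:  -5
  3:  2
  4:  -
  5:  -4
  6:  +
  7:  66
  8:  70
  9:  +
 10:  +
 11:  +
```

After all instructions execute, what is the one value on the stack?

-4 → [-4]
-5 → [-4, -5]
2  → [-4, -5, 2]
-  → [-4, -7]
-4 → [-4, -7, -4]
+  → [-4, -11]
66 → [-4, -11, 66]
70 → [-4, -11, 66, 70]
+  → [-4, -11, 136]
+  → [-4, 125]
+  → [121]

121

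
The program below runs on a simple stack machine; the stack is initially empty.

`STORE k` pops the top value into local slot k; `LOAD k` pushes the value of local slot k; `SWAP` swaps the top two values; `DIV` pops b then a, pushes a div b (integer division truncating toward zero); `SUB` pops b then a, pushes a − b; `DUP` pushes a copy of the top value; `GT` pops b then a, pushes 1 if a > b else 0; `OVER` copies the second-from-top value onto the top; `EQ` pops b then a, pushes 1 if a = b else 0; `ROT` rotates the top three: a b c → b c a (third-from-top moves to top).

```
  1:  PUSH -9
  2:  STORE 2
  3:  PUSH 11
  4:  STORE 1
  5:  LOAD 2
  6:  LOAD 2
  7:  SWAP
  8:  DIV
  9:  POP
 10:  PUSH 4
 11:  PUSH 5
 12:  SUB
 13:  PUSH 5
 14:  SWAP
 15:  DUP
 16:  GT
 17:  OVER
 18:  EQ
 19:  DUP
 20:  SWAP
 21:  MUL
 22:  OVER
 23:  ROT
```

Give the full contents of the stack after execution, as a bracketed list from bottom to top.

PUSH -9 : [-9]
STORE 2 : []
PUSH 11 : [11]
STORE 1 : []
LOAD 2  : [-9]
LOAD 2  : [-9, -9]
SWAP    : [-9, -9]
DIV     : [1]
POP     : []
PUSH 4  : [4]
PUSH 5  : [4, 5]
SUB     : [-1]
PUSH 5  : [-1, 5]
SWAP    : [5, -1]
DUP     : [5, -1, -1]
GT      : [5, 0]
OVER    : [5, 0, 5]
EQ      : [5, 0]
DUP     : [5, 0, 0]
SWAP    : [5, 0, 0]
MUL     : [5, 0]
OVER    : [5, 0, 5]
ROT     : [0, 5, 5]

[0, 5, 5]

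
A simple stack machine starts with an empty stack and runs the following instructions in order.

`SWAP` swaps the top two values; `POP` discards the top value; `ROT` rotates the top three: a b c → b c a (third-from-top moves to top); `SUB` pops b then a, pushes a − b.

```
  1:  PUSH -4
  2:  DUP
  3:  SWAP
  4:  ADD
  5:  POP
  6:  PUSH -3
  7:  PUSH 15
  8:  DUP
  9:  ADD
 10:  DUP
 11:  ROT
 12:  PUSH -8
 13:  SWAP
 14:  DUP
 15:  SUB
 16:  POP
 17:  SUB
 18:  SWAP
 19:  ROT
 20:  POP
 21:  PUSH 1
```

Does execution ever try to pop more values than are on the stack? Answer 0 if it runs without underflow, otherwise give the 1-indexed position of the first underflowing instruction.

PUSH -4 : [-4]
DUP     : [-4, -4]
SWAP    : [-4, -4]
ADD     : [-8]
POP     : []
PUSH -3 : [-3]
PUSH 15 : [-3, 15]
DUP     : [-3, 15, 15]
ADD     : [-3, 30]
DUP     : [-3, 30, 30]
ROT     : [30, 30, -3]
PUSH -8 : [30, 30, -3, -8]
SWAP    : [30, 30, -8, -3]
DUP     : [30, 30, -8, -3, -3]
SUB     : [30, 30, -8, 0]
POP     : [30, 30, -8]
SUB     : [30, 38]
SWAP    : [38, 30]
ROT  — needs 3 operands, stack has 2 → underflow

19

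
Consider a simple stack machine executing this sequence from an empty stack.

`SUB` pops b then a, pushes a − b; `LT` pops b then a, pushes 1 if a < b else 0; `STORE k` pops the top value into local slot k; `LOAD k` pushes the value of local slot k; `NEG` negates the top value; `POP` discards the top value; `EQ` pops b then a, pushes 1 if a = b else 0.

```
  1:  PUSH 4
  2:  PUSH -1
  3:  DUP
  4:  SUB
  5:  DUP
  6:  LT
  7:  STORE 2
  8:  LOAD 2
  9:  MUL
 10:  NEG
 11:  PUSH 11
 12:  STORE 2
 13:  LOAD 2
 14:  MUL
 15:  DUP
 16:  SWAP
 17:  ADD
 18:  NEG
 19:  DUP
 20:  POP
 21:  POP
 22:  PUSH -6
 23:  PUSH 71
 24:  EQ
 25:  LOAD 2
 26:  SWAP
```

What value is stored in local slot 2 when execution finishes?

PUSH 4  -> [4]
PUSH -1 -> [4, -1]
DUP     -> [4, -1, -1]
SUB     -> [4, 0]
DUP     -> [4, 0, 0]
LT      -> [4, 0]
STORE 2 -> [4]
LOAD 2  -> [4, 0]
MUL     -> [0]
NEG     -> [0]
PUSH 11 -> [0, 11]
STORE 2 -> [0]
LOAD 2  -> [0, 11]
MUL     -> [0]
DUP     -> [0, 0]
SWAP    -> [0, 0]
ADD     -> [0]
NEG     -> [0]
DUP     -> [0, 0]
POP     -> [0]
POP     -> []
PUSH -6 -> [-6]
PUSH 71 -> [-6, 71]
EQ      -> [0]
LOAD 2  -> [0, 11]
SWAP    -> [11, 0]

11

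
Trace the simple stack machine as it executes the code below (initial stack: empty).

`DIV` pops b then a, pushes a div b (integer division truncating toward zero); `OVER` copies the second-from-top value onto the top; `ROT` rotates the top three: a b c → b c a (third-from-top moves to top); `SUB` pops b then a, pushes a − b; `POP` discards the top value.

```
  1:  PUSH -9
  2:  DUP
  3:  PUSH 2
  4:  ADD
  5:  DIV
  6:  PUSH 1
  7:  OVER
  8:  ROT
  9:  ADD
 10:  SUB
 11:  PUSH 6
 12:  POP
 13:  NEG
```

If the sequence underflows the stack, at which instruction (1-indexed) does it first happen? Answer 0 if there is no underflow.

0

PUSH -9 -> -9
DUP     -> -9 -9
PUSH 2  -> -9 -9 2
ADD     -> -9 -7
DIV     -> 1
PUSH 1  -> 1 1
OVER    -> 1 1 1
ROT     -> 1 1 1
ADD     -> 1 2
SUB     -> -1
PUSH 6  -> -1 6
POP     -> -1
NEG     -> 1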